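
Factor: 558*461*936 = 2^4*3^4*13^1*31^1*461^1 = 240774768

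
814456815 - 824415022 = -9958207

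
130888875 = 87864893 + 43023982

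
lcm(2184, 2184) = 2184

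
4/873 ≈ 0.00458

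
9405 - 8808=597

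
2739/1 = 2739 = 2739.00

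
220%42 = 10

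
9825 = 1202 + 8623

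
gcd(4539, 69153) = 267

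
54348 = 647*84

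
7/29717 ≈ 0.000236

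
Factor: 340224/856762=2^7 * 3^1 * 967^(-1)=384/967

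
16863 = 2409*7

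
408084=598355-190271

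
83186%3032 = 1322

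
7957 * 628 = 4996996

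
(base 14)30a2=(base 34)78a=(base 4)2002312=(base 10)8374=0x20b6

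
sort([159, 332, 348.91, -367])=[-367, 159, 332, 348.91]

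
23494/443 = 53 + 15/443 ≈ 53.03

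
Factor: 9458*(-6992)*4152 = -1*2^8*3^1*19^1*23^1*173^1*4729^1 = -274573155072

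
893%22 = 13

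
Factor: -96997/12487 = -1*12487^(-1)*96997^1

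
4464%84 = 12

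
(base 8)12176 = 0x147e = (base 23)9l2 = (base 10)5246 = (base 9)7168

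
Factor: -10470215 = -1*5^1*7^1*17^1*17597^1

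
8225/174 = 47 + 47/174 ≈ 47.27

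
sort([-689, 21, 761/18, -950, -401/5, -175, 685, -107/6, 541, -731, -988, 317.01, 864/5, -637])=[-988, -950, -731, -689, -637, -175, -401/5, -107/6, 21, 761/18, 864/5, 317.01, 541, 685]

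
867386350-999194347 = -131807997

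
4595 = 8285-3690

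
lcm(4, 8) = 8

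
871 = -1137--2008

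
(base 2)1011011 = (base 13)70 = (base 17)56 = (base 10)91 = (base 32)2r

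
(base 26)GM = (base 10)438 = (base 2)110110110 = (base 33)D9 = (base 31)E4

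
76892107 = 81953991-5061884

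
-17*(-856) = 14552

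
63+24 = 87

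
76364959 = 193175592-116810633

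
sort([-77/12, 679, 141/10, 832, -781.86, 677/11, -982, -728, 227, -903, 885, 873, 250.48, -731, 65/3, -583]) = [-982, -903, -781.86, -731, -728, -583, -77/12, 141/10, 65/3, 677/11, 227, 250.48, 679, 832, 873, 885]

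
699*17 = 11883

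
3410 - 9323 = -5913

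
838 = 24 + 814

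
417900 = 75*5572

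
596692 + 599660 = 1196352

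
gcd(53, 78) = 1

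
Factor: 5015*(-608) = -1*2^5*5^1*17^1*19^1*59^1 = -3049120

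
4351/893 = 4 + 41/47 ≈ 4.87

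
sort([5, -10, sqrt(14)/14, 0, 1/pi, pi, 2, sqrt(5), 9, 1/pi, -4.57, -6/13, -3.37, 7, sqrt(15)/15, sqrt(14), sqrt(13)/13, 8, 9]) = [-10, -4.57, -3.37, -6/13, 0, sqrt(15)/15, sqrt(14)/14, sqrt(13)/13, 1/pi, 1/pi, 2, sqrt(5), pi, sqrt(14), 5, 7, 8, 9, 9]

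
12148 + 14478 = 26626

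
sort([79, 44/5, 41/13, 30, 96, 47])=[41/13, 44/5, 30, 47, 79, 96]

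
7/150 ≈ 0.0467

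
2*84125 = 168250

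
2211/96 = 737/32 ≈ 23.03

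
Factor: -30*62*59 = -1*2^2*3^1*5^1*31^1*59^1 = -109740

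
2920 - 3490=-570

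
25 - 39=-14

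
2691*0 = 0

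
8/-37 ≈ -0.216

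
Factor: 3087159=3^1*67^1*15359^1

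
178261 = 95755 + 82506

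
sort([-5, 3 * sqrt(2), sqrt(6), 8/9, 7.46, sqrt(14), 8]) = [-5, 8/9, sqrt(6), sqrt(14), 3 * sqrt(2), 7.46, 8]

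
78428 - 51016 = 27412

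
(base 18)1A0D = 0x237D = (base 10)9085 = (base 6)110021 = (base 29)AN8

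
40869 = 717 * 57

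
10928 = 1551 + 9377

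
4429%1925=579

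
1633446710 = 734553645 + 898893065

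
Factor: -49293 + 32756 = -1 * 23^1 * 719^1 = -16537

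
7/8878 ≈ 0.000788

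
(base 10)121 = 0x79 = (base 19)67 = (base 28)49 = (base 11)100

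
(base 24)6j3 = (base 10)3915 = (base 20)9ff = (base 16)f4b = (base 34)3d5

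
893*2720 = 2428960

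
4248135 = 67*63405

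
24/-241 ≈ -0.0996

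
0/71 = 0 = 0.00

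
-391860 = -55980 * 7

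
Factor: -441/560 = -1 * 2^(-4) * 3^2 * 5^(-1) * 7^1 = -63/80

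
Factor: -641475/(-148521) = 3^1*5^2*31^(-1)*1597^(-1)*2851^1 = 213825/49507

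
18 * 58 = 1044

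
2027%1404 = 623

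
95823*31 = 2970513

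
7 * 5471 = 38297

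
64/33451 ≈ 0.00191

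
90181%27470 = 7771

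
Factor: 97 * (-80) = -1 * 2^4 * 5^1 * 97^1 = -7760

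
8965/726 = 12 + 23/66 ≈ 12.35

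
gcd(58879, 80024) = 1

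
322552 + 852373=1174925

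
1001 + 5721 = 6722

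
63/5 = 12 + 3/5 = 12.60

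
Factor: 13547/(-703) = -1 * 23^1 * 31^1 * 37^(-1) = -713/37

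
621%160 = 141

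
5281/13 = 406+3/13≈406.23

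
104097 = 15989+88108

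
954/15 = 63 + 3/5 = 63.60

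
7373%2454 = 11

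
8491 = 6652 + 1839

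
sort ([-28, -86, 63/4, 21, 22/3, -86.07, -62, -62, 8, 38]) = [-86.07, -86, -62, -62, -28, 22/3, 8, 63/4, 21, 38]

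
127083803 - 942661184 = -815577381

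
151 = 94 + 57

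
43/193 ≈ 0.223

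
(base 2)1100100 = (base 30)3a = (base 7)202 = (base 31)37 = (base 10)100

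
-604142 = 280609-884751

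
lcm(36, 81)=324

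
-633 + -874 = -1507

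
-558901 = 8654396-9213297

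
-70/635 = -14/127≈-0.110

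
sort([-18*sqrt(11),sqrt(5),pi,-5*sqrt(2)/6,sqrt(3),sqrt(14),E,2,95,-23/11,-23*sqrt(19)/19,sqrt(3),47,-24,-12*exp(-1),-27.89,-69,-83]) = [-83,-69,-18*sqrt(11),-27.89,-24,-23*sqrt(19)/19,-12*exp(-1),-23/11,-5*sqrt(2)/6,sqrt(3),sqrt(3),2,sqrt(5),E,pi,sqrt(14),47,95]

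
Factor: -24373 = -1*24373^1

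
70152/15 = 23384/5 = 4676.80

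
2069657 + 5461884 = 7531541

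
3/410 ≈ 0.00732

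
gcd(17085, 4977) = 3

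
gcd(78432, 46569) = 2451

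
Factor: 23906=2^1*11953^1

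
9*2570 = 23130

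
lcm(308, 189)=8316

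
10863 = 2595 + 8268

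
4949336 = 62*79828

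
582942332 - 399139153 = 183803179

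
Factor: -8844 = -1*2^2*3^1*11^1*67^1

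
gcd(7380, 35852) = 4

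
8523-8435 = 88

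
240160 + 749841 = 990001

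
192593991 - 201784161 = -9190170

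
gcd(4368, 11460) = 12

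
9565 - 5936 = 3629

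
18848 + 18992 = 37840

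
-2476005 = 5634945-8110950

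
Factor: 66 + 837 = 3^1 * 7^1 * 43^1 = 903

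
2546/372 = 1273/186 ≈ 6.84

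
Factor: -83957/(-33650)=2^(-1)*5^(-2)*59^1*673^(-1)*1423^1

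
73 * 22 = 1606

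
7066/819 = 8 + 514/819 ≈ 8.63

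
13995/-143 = -97-124/143 ≈ -97.87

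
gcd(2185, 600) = 5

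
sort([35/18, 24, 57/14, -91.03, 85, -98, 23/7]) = [-98, -91.03, 35/18, 23/7, 57/14, 24, 85]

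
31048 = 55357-24309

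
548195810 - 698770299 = -150574489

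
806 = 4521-3715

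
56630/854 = 4045/61 ≈ 66.31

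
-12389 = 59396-71785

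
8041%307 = 59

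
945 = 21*45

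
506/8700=253/4350 ≈ 0.0582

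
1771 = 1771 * 1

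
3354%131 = 79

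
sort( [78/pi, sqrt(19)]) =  [sqrt(19), 78/pi]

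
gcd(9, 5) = 1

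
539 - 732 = -193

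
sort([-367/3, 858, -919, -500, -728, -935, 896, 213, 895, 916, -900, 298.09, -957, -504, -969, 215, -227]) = [-969, -957, -935, -919, -900, -728, -504, -500, -227, -367/3, 213, 215, 298.09, 858, 895, 896, 916]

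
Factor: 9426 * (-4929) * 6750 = -1 * 2^2 * 3^5 * 5^3 * 31^1 * 53^1 * 1571^1 = -313610089500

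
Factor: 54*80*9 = 2^5*3^5*5^1 = 38880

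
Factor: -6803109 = -1*3^4*47^1*1787^1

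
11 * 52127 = 573397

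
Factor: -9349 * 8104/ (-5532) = 2^1 * 3^ (-1) * 461^ (-1) * 1013^1 * 9349^1 = 18941074/1383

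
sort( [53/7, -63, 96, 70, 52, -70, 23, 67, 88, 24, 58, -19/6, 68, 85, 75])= [-70, -63, -19/6, 53/7, 23, 24, 52, 58, 67, 68, 70, 75, 85, 88, 96]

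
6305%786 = 17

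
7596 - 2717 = 4879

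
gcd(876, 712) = 4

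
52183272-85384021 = -33200749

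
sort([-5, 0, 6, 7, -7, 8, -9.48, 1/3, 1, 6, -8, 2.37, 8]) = [-9.48, -8, -7, -5, 0, 1/3, 1, 2.37, 6, 6, 7, 8, 8]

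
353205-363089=-9884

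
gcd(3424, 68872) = 8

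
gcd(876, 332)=4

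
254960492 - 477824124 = -222863632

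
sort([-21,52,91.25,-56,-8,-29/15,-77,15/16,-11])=[-77,-56,-21,-11,-8,-29/15,15/16,52,91.25]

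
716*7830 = 5606280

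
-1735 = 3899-5634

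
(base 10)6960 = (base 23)d3e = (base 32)6pg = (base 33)6cu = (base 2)1101100110000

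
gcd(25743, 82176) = 3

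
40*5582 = 223280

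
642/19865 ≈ 0.0323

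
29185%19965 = 9220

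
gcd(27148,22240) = 4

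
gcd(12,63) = 3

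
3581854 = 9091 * 394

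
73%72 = 1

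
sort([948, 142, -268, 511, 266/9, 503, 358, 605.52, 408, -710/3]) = [-268, -710/3, 266/9, 142, 358, 408, 503, 511, 605.52, 948]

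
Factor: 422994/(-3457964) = -1*2^(-1)*3^1*11^1*13^1*17^1*29^1*864491^(-1) = -211497/1728982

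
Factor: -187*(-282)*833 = 2^1*3^1*7^2*11^1*17^2*47^1 = 43927422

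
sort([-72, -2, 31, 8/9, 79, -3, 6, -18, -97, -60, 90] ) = [-97, -72, -60, -18, -3, -2, 8/9, 6, 31, 79, 90] 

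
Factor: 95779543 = 233^1 * 411071^1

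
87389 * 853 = 74542817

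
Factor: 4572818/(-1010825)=-1*2^1*5^(-2)*47^1*40433^(-1)*48647^1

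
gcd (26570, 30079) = 1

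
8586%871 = 747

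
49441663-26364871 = 23076792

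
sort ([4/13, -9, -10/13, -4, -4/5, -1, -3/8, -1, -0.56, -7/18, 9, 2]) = [-9, -4, -1, -1, -4/5, -10/13, -0.56, -7/18, -3/8, 4/13, 2, 9]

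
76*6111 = 464436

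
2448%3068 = 2448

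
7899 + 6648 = 14547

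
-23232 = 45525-68757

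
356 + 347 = 703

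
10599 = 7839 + 2760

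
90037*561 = 50510757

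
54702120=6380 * 8574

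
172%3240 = 172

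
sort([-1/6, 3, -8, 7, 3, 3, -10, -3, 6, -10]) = [-10, -10, -8, -3, -1/6, 3, 3, 3, 6, 7]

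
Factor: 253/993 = 3^(-1)*11^1*23^1*331^(-1)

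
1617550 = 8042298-6424748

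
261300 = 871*300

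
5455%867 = 253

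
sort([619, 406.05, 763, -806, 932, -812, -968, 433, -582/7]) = [-968, -812, -806, -582/7, 406.05, 433, 619, 763, 932]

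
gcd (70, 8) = 2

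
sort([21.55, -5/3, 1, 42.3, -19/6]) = [-19/6, -5/3, 1, 21.55, 42.3]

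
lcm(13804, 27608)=27608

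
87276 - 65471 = 21805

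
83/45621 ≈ 0.00182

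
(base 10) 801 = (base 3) 1002200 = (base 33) o9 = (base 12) 569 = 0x321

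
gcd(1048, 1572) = 524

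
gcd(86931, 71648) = 1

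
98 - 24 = 74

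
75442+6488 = 81930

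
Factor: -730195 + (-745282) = -1*389^1*3793^1 = -1475477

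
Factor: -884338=-1 * 2^1 * 7^1 * 13^1 * 43^1 * 113^1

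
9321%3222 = 2877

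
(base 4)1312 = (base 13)91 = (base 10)118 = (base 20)5i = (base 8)166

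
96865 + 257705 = 354570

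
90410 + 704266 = 794676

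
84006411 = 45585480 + 38420931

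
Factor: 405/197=3^4 * 5^1 * 197^(-1)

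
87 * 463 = 40281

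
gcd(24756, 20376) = 12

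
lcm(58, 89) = 5162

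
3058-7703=-4645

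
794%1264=794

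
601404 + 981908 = 1583312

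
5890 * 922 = 5430580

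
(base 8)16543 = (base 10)7523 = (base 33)6tw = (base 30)8an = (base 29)8rc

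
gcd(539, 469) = 7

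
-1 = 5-6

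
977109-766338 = 210771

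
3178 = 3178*1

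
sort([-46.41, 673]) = [-46.41, 673]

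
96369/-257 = -374 - 251/257 ≈ -374.98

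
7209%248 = 17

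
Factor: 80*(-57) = -1*2^4*3^1*5^1*19^1 = -4560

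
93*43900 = 4082700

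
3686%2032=1654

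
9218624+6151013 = 15369637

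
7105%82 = 53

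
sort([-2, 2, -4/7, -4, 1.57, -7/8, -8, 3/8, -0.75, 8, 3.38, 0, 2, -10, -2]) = [-10, -8, -4, -2, -2, -7/8, -0.75, -4/7, 0, 3/8, 1.57, 2, 2, 3.38, 8]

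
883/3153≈0.280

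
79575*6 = 477450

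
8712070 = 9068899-356829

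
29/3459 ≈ 0.00838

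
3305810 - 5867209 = -2561399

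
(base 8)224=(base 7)301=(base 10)148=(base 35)48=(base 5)1043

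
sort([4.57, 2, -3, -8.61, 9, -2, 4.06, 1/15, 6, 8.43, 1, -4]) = [-8.61, -4, -3, -2, 1/15, 1, 2, 4.06, 4.57, 6, 8.43, 9]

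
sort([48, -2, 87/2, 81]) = [-2, 87/2, 48, 81]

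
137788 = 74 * 1862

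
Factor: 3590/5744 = 2^(-3) * 5^1 = 5/8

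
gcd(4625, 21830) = 185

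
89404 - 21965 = 67439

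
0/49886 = 0 = 0.00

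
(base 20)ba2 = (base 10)4602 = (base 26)6l0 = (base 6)33150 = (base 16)11fa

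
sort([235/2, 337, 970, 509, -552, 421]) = [-552, 235/2, 337, 421, 509, 970]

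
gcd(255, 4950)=15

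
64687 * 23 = 1487801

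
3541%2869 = 672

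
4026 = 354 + 3672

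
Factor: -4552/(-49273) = 2^3 * 7^(-1) * 569^1 * 7039^(-1)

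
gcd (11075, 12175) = 25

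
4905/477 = 10 + 15/53 ≈ 10.28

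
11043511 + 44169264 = 55212775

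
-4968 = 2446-7414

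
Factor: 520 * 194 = 2^4 * 5^1 * 13^1 * 97^1 = 100880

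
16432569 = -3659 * (-4491)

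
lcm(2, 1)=2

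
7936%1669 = 1260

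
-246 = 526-772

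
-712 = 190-902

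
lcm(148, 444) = 444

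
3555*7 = 24885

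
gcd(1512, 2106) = 54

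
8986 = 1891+7095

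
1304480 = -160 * (-8153)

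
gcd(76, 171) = 19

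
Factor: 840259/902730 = 2^(-1)*3^(-1)*5^(-1)*7^1*17^1*23^1*307^1*30091^(-1) 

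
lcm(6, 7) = 42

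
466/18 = 233/9 ≈ 25.89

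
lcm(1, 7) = 7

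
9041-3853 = 5188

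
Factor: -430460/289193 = -1 * 2^2 * 5^1 * 21523^1 * 289193^(-1)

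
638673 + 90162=728835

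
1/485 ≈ 0.00206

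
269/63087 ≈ 0.00426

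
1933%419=257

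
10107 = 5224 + 4883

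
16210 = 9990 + 6220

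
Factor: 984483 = 3^2 * 109387^1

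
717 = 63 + 654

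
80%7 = 3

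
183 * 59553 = 10898199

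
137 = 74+63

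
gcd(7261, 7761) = 1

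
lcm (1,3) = 3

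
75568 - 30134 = 45434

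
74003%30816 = 12371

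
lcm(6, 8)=24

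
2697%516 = 117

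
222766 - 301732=-78966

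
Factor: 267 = 3^1*89^1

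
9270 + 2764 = 12034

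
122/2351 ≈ 0.0519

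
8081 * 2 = 16162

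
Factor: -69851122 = -1*2^1*11^2*31^1*9311^1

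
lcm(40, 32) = 160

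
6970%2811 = 1348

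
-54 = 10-64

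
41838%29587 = 12251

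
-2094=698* (-3)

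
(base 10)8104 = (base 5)224404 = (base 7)32425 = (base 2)1111110101000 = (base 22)gg8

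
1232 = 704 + 528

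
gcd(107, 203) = 1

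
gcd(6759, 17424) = 9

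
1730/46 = 865/23 ≈ 37.61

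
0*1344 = 0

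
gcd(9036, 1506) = 1506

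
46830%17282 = 12266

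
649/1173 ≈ 0.553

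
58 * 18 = 1044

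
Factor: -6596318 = -1 * 2^1 * 59^1 * 55901^1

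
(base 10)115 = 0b1110011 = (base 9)137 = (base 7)223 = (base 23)50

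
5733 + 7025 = 12758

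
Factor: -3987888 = -1 * 2^4 * 3^1 * 251^1 * 331^1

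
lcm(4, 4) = 4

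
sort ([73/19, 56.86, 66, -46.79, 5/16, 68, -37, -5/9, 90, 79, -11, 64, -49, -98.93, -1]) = [-98.93, -49, -46.79, -37, -11, -1, -5/9, 5/16, 73/19, 56.86, 64, 66, 68, 79, 90]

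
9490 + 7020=16510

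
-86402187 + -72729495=-159131682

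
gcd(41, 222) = 1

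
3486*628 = 2189208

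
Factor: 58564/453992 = 2^(-1)*7^(-1)*11^2*67^(-1) = 121/938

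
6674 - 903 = 5771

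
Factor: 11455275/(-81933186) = -1 * 2^(-1) * 5^2 * 13^1 * 379^1 * 440501^(-1) = -123175/881002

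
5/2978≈0.00168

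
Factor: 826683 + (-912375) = -1 * 2^2 * 3^1 * 37^1 * 193^1 = -85692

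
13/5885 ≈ 0.00221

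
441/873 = 49/97 ≈ 0.505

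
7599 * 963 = 7317837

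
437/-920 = -19/40 = -0.475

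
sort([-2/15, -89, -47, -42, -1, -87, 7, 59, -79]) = [-89, -87, -79, -47, -42, -1, -2/15, 7, 59]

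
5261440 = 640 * 8221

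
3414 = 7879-4465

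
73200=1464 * 50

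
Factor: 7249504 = 2^5*226547^1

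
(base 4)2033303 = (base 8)21763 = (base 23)h93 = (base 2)10001111110011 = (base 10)9203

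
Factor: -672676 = -1*2^2*19^1*53^1*167^1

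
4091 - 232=3859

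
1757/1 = 1757 = 1757.00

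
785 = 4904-4119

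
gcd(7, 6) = 1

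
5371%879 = 97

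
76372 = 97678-21306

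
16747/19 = 881 + 8/19 ≈ 881.42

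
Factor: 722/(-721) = -1*2^1*7^(-1)*19^2*103^(-1)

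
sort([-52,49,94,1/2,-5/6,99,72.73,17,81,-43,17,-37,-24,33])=[-52,-43,-37,-24,-5/6,1/2,17,17,33,49,72.73,81,94,99]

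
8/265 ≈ 0.0302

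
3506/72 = 1753/36 ≈ 48.69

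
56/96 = 7/12 ≈ 0.583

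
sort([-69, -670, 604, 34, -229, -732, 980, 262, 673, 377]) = [-732, -670, -229, -69, 34, 262, 377, 604, 673, 980]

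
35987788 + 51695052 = 87682840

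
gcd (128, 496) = 16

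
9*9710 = 87390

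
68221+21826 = 90047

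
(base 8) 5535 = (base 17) a12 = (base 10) 2909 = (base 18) 8hb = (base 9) 3882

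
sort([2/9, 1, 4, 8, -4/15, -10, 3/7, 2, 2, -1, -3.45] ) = [-10, -3.45, -1, -4/15, 2/9, 3/7, 1, 2, 2, 4, 8] 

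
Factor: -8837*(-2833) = 2833^1*8837^1 = 25035221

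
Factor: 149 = 149^1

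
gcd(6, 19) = 1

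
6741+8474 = 15215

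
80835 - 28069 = 52766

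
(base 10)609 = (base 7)1530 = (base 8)1141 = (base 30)k9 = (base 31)jk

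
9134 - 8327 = 807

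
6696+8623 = 15319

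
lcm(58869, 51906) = 4827258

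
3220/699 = 4+424/699 ≈ 4.61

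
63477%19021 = 6414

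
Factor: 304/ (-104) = -1*2^1*13^ (-1)*19^1 = -38/13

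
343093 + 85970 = 429063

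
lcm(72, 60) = 360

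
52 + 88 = 140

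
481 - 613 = -132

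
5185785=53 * 97845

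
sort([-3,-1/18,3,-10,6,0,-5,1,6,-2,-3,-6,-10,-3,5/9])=[-10,-10,-6,-5,-3,-3,-3,-2,-1/18,0,5/9,1,3,6,6]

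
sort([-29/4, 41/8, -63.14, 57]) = [-63.14, -29/4, 41/8, 57]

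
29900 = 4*7475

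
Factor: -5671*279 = -1*3^2*31^1*53^1*107^1 = -1582209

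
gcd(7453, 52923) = 1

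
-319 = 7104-7423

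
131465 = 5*26293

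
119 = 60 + 59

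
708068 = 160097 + 547971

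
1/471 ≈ 0.00212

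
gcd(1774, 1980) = 2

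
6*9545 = 57270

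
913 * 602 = 549626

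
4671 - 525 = 4146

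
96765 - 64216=32549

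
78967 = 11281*7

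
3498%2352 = 1146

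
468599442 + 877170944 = 1345770386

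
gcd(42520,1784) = 8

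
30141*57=1718037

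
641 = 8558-7917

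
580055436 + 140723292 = 720778728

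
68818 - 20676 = 48142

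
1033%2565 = 1033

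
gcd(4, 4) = 4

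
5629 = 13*433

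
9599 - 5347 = 4252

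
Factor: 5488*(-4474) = -1*2^5*7^3*2237^1 = -24553312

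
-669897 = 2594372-3264269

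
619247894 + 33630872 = 652878766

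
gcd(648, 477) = 9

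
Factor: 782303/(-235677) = -1 * 3^(-1) * 13^(-1) * 809^1 * 967^1 * 6043^(-1)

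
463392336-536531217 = -73138881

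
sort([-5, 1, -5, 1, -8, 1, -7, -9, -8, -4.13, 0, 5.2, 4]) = [-9, -8, -8, -7, -5, -5, -4.13, 0, 1, 1, 1, 4, 5.2]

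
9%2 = 1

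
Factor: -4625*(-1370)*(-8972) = -1*2^3*5^4*37^1*137^1*2243^1 = -56848835000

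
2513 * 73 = 183449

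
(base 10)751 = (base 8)1357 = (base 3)1000211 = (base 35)lg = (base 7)2122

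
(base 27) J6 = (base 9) 636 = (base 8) 1007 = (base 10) 519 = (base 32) G7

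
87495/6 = 29165/2 = 14582.50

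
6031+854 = 6885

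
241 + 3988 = 4229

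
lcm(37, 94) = 3478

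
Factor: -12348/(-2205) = 2^2*5^(-1)*7^1 = 28/5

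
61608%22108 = 17392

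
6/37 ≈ 0.162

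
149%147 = 2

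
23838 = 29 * 822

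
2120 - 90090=-87970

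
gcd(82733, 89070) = 1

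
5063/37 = 136 + 31/37 ≈ 136.84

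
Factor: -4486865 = -1*5^1*897373^1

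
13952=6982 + 6970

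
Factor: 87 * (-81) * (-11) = 3^5 * 11^1 * 29^1 = 77517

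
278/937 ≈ 0.297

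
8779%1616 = 699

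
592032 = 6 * 98672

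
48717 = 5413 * 9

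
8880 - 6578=2302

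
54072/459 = 117 + 41/51≈117.80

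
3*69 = 207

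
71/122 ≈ 0.582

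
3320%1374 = 572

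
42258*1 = 42258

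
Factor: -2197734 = -1 * 2^1 * 3^1 * 7^1 * 11^1 * 67^1 * 71^1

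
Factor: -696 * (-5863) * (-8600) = -1 * 2^6 * 3^1 * 5^2 * 11^1 * 13^1 * 29^1 * 41^1 * 43^1 = -35093572800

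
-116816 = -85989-30827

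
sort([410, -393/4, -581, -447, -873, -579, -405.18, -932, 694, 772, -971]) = [-971, -932, -873, -581, -579, -447, -405.18, -393/4, 410, 694, 772]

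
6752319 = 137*49287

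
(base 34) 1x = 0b1000011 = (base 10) 67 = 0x43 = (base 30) 27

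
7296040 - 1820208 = 5475832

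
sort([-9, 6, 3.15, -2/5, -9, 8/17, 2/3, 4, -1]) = [-9, -9, -1, -2/5, 8/17, 2/3, 3.15, 4, 6]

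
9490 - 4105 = 5385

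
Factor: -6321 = -1 * 3^1 * 7^2 * 43^1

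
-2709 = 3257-5966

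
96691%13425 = 2716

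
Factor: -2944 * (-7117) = 2^7 * 11^1 * 23^1 * 647^1 = 20952448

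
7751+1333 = 9084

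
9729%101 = 33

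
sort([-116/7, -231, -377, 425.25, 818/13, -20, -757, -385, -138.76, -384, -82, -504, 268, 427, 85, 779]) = [-757, -504, -385, -384, -377, -231, -138.76, -82, -20, -116/7, 818/13, 85, 268, 425.25, 427, 779]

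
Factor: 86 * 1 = 2^1 * 43^1 = 86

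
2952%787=591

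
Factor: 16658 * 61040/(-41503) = -1 * 2^5 * 5^1 * 7^(-2) * 11^(-2) * 109^1 * 8329^1 = -145257760/5929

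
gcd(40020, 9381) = 3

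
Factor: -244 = -1*2^2*61^1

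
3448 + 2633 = 6081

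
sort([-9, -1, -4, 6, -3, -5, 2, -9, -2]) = [-9, -9, -5, -4, -3, -2, -1, 2, 6]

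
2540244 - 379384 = 2160860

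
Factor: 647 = 647^1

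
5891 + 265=6156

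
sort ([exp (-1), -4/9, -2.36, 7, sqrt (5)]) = [-2.36, -4/9, exp (-1), sqrt (5), 7]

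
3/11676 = 1/3892≈0.000257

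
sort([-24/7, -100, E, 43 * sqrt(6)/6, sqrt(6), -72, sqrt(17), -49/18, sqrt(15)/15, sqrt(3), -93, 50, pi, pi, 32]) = [-100, -93, -72, -24/7, -49/18, sqrt(15)/15, sqrt(3), sqrt(6), E, pi, pi, sqrt(17), 43 * sqrt(6)/6, 32, 50]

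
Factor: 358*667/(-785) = -1*2^1*5^(-1)*23^1*29^1*157^(-1)*179^1 = -238786/785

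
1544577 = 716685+827892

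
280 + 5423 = 5703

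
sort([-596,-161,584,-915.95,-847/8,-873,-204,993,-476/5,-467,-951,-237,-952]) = [-952,-951,-915.95,-873,-596,-467,-237,-204,-161,-847/8,-476/5,584,993]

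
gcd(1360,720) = 80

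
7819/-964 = -8 - 107/964 ≈ -8.11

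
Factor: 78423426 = 2^1*3^2*683^1*6379^1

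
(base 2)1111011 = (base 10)123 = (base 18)6f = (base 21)5i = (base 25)4n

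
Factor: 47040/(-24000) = -1*5^(-2)*7^2 = -49/25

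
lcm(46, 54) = 1242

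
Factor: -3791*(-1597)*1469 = 13^1*17^1*113^1*223^1*1597^1 = 8893659463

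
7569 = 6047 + 1522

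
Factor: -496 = -1 * 2^4 * 31^1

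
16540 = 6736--9804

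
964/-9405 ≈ -0.102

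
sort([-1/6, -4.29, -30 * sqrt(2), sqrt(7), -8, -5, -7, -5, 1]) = [-30 * sqrt(2), -8, -7, -5, -5, -4.29, -1/6, 1, sqrt(7)]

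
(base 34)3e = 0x74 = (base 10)116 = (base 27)48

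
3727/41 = 90 + 37/41 ≈ 90.90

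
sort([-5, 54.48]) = [-5, 54.48]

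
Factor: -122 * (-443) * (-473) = -1 * 2^1 * 11^1 * 43^1 * 61^1 * 443^1 = -25563758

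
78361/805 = 3407/35 ≈ 97.34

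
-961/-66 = 14+37/66 ≈ 14.56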